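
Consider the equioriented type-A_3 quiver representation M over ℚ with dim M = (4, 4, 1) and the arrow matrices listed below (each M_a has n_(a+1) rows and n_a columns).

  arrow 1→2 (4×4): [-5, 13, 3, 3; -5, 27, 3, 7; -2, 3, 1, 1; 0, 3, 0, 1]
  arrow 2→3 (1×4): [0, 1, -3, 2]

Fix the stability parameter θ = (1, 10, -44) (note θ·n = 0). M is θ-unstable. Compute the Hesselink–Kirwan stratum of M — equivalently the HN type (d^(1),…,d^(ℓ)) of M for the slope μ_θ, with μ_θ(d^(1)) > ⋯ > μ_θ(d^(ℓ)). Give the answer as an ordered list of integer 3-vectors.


Interval decomposition of M: I[1,2]^3, I[1,3].
HN type (ℓ=3): μ^(1)=10; μ^(2)=1; μ^(3)=-11

((0, 3, 0); (3, 0, 0); (1, 1, 1))


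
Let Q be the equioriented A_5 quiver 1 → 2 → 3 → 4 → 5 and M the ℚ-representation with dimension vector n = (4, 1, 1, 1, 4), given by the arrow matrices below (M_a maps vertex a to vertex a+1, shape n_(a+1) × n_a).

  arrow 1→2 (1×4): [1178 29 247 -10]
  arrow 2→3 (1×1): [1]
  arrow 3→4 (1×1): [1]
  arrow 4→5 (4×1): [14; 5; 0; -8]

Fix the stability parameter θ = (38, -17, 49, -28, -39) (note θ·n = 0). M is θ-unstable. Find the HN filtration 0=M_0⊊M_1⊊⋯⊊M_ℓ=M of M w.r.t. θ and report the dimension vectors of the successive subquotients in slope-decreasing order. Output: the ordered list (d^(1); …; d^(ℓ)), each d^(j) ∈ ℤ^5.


Barcode: M ≅ I[1,1]^3, I[1,5], I[5,5]^3. HN layers by μ_θ (3 steps, strictly decreasing):
  μ^(1)=38; μ^(2)=3/5; μ^(3)=-39

((3, 0, 0, 0, 0); (1, 1, 1, 1, 1); (0, 0, 0, 0, 3))


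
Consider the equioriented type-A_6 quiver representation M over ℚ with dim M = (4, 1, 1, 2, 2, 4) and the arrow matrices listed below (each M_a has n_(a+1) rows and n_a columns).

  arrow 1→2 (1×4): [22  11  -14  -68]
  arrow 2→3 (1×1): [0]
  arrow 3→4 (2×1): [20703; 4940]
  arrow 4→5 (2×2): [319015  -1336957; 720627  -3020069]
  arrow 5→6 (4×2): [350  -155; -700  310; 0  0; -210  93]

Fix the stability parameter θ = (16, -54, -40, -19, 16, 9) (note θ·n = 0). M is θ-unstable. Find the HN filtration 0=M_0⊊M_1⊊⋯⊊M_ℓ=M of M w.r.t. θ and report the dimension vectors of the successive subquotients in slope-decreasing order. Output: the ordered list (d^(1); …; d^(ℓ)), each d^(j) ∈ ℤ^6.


Interval decomposition of M: I[1,1]^3, I[1,2], I[3,6], I[4,5], I[6,6]^3.
HN type (ℓ=5): μ^(1)=16; μ^(2)=25/2; μ^(3)=9; μ^(4)=-19; μ^(5)=-40

((3, 0, 0, 0, 1, 0); (0, 0, 0, 0, 1, 1); (0, 0, 0, 0, 0, 3); (1, 1, 0, 2, 0, 0); (0, 0, 1, 0, 0, 0))


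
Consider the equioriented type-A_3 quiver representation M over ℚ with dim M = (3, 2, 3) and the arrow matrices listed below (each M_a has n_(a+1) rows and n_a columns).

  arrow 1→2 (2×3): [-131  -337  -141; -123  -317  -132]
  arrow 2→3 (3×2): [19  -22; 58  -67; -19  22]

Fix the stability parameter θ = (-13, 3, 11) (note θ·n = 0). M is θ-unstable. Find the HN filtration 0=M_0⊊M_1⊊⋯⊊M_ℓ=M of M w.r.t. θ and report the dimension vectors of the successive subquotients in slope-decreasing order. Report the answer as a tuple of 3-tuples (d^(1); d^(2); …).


Via rank(M_{q-1}∘⋯∘M_p): M ≅ I[1,1], I[1,3]^2, I[3,3].
μ_θ-semistable layers: μ^(1)=11; μ^(2)=3; μ^(3)=-13

((0, 0, 3); (0, 2, 0); (3, 0, 0))


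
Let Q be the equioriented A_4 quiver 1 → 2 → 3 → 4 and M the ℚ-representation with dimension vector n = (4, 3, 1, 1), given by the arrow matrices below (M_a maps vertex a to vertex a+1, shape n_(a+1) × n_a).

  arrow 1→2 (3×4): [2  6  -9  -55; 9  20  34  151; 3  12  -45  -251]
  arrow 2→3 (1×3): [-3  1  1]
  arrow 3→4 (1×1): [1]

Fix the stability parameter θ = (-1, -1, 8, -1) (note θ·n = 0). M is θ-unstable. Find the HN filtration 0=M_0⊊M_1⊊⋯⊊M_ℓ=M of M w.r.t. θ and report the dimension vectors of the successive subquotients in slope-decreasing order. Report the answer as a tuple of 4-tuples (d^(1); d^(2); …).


Interval decomposition of M: I[1,1], I[1,2]^2, I[1,4].
HN type (ℓ=2): μ^(1)=7/2; μ^(2)=-1

((0, 0, 1, 1); (4, 3, 0, 0))


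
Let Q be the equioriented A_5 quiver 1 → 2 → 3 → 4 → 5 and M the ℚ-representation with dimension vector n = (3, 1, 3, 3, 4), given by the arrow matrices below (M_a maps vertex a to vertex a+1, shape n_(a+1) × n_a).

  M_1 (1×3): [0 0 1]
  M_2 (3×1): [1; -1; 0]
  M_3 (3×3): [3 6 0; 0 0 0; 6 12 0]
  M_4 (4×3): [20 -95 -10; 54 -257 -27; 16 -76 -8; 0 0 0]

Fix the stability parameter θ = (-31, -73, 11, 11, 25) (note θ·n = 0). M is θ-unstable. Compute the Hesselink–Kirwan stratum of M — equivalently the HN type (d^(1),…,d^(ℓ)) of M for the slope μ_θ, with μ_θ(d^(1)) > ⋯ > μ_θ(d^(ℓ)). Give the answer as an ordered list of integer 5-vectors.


Via rank(M_{q-1}∘⋯∘M_p): M ≅ I[1,1]^2, I[1,4], I[3,3]^2, I[4,5]^2, I[5,5]^2.
μ_θ-semistable layers: μ^(1)=25; μ^(2)=11; μ^(3)=-31; μ^(4)=-52

((0, 0, 0, 0, 4); (0, 0, 3, 3, 0); (2, 0, 0, 0, 0); (1, 1, 0, 0, 0))


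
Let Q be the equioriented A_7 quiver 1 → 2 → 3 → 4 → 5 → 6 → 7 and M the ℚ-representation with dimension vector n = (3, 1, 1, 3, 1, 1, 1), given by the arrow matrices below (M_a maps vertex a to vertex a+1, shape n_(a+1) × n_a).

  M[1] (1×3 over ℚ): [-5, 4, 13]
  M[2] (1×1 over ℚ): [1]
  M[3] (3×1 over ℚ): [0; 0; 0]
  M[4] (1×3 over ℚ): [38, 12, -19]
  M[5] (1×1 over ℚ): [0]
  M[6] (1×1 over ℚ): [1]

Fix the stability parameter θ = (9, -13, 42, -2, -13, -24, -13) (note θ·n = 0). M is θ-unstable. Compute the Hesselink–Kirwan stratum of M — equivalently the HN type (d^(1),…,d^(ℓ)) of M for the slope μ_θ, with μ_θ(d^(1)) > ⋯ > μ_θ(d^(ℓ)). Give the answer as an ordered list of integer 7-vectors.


Barcode: M ≅ I[1,1]^2, I[1,3], I[4,4]^2, I[4,5], I[6,7]. HN layers by μ_θ (6 steps, strictly decreasing):
  μ^(1)=42; μ^(2)=9; μ^(3)=-2; μ^(4)=-15/2; μ^(5)=-13; μ^(6)=-24

((0, 0, 1, 0, 0, 0, 0); (2, 0, 0, 0, 0, 0, 0); (1, 1, 0, 2, 0, 0, 0); (0, 0, 0, 1, 1, 0, 0); (0, 0, 0, 0, 0, 0, 1); (0, 0, 0, 0, 0, 1, 0))


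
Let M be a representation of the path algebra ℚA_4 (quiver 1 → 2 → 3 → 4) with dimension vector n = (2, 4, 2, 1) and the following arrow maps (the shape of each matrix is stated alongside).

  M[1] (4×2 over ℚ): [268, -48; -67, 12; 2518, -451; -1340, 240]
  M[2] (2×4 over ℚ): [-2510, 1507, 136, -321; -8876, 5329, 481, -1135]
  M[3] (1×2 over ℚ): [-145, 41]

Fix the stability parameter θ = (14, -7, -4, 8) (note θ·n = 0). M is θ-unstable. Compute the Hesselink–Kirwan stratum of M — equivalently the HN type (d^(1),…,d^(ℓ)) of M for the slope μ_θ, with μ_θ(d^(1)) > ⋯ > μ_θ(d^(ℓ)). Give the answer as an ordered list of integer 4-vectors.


Interval decomposition of M: I[1,3], I[1,4], I[2,2]^2.
HN type (ℓ=3): μ^(1)=8; μ^(2)=1; μ^(3)=-7

((0, 0, 0, 1); (2, 2, 2, 0); (0, 2, 0, 0))


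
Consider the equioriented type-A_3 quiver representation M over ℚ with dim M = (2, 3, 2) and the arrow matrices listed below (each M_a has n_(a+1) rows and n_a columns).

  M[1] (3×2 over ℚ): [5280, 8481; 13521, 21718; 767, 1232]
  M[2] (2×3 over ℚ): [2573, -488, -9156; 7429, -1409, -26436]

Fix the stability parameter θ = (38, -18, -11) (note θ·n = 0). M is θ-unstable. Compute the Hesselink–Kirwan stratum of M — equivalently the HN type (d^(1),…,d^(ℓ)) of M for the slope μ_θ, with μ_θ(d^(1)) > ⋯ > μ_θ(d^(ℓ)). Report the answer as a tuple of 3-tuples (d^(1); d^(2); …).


Via rank(M_{q-1}∘⋯∘M_p): M ≅ I[1,3]^2, I[2,2].
μ_θ-semistable layers: μ^(1)=3; μ^(2)=-18

((2, 2, 2); (0, 1, 0))


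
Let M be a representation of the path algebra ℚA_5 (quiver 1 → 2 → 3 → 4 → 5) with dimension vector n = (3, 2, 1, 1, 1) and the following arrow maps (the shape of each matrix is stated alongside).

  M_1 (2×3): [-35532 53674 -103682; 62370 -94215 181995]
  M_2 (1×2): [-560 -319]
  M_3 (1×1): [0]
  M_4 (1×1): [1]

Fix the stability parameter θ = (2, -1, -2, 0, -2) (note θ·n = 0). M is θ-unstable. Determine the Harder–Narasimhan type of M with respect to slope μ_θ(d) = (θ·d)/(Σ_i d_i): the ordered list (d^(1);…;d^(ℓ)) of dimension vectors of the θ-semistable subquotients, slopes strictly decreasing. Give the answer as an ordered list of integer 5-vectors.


Barcode: M ≅ I[1,1]^2, I[1,3], I[2,2], I[4,5]. HN layers by μ_θ (3 steps, strictly decreasing):
  μ^(1)=2; μ^(2)=-1/3; μ^(3)=-1

((2, 0, 0, 0, 0); (1, 1, 1, 0, 0); (0, 1, 0, 1, 1))


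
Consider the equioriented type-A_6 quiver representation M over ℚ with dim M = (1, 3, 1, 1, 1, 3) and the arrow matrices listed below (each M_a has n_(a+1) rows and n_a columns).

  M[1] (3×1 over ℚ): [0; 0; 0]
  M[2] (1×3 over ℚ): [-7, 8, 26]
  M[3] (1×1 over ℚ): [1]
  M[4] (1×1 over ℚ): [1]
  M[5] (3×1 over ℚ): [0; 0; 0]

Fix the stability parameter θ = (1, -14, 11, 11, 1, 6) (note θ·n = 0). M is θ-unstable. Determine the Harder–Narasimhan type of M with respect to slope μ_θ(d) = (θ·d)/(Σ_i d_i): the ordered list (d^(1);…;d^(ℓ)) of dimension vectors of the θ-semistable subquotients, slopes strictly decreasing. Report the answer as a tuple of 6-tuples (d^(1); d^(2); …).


Via rank(M_{q-1}∘⋯∘M_p): M ≅ I[1,1], I[2,2]^2, I[2,5], I[6,6]^3.
μ_θ-semistable layers: μ^(1)=23/3; μ^(2)=6; μ^(3)=1; μ^(4)=-14

((0, 0, 1, 1, 1, 0); (0, 0, 0, 0, 0, 3); (1, 0, 0, 0, 0, 0); (0, 3, 0, 0, 0, 0))


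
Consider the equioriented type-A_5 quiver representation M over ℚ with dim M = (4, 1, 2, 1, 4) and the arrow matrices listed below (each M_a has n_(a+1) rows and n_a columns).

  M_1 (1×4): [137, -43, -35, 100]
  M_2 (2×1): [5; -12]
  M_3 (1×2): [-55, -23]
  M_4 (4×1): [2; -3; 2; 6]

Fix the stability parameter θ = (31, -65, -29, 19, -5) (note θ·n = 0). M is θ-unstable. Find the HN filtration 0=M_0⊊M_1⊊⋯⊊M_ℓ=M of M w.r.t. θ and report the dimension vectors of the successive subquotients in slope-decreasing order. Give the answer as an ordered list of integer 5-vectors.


Barcode: M ≅ I[1,1]^3, I[1,5], I[3,3], I[5,5]^3. HN layers by μ_θ (5 steps, strictly decreasing):
  μ^(1)=31; μ^(2)=7; μ^(3)=-5; μ^(4)=-21; μ^(5)=-29

((3, 0, 0, 0, 0); (0, 0, 0, 1, 1); (0, 0, 0, 0, 3); (1, 1, 1, 0, 0); (0, 0, 1, 0, 0))


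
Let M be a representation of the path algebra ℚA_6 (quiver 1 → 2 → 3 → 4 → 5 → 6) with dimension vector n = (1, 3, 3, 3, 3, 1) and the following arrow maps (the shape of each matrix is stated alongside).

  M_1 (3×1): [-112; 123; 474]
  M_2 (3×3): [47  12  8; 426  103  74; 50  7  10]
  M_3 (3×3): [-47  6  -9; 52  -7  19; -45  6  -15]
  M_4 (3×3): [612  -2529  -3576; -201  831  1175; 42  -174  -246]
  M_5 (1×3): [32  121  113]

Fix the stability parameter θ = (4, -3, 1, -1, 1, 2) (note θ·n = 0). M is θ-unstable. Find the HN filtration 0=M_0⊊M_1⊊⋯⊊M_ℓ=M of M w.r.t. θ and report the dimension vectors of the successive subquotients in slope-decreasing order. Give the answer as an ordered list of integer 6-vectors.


Barcode: M ≅ I[1,4], I[2,2], I[2,3], I[3,6], I[4,5], I[5,5]. HN layers by μ_θ (6 steps, strictly decreasing):
  μ^(1)=2; μ^(2)=1; μ^(3)=1/4; μ^(4)=0; μ^(5)=-1; μ^(6)=-3

((0, 0, 0, 0, 0, 1); (0, 0, 1, 0, 3, 0); (1, 1, 1, 1, 0, 0); (0, 0, 1, 1, 0, 0); (0, 0, 0, 1, 0, 0); (0, 2, 0, 0, 0, 0))


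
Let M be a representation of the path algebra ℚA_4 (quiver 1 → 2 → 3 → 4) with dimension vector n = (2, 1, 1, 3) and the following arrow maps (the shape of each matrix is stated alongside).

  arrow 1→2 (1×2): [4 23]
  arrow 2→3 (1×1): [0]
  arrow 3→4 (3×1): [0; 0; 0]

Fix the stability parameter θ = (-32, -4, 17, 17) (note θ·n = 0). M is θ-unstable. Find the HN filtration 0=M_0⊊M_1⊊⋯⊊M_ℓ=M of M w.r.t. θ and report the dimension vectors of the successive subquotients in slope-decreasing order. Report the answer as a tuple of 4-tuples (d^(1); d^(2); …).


Barcode: M ≅ I[1,1], I[1,2], I[3,3], I[4,4]^3. HN layers by μ_θ (3 steps, strictly decreasing):
  μ^(1)=17; μ^(2)=-4; μ^(3)=-32

((0, 0, 1, 3); (0, 1, 0, 0); (2, 0, 0, 0))


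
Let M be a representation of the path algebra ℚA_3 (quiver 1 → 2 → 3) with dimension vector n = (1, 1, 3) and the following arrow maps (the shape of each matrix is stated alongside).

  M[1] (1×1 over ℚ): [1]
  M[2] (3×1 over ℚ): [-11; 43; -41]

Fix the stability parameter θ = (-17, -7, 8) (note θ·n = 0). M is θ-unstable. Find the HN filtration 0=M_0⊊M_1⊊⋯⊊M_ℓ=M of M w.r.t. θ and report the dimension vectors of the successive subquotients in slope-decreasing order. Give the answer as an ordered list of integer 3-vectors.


Interval decomposition of M: I[1,3], I[3,3]^2.
HN type (ℓ=3): μ^(1)=8; μ^(2)=-7; μ^(3)=-17

((0, 0, 3); (0, 1, 0); (1, 0, 0))


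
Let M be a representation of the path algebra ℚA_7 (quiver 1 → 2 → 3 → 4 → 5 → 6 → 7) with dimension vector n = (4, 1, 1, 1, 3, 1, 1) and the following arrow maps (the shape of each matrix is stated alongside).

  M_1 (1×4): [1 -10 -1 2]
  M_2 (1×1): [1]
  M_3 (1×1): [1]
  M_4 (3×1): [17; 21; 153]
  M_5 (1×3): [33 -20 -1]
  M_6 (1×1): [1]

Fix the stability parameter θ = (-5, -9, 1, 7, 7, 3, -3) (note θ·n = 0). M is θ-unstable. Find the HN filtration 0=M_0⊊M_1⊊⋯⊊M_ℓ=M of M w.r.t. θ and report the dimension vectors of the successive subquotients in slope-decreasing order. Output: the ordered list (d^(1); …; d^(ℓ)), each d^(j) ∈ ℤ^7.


Interval decomposition of M: I[1,1]^3, I[1,7], I[5,5]^2.
HN type (ℓ=5): μ^(1)=7; μ^(2)=7/2; μ^(3)=1; μ^(4)=-5; μ^(5)=-7

((0, 0, 0, 0, 2, 0, 0); (0, 0, 0, 1, 1, 1, 1); (0, 0, 1, 0, 0, 0, 0); (3, 0, 0, 0, 0, 0, 0); (1, 1, 0, 0, 0, 0, 0))


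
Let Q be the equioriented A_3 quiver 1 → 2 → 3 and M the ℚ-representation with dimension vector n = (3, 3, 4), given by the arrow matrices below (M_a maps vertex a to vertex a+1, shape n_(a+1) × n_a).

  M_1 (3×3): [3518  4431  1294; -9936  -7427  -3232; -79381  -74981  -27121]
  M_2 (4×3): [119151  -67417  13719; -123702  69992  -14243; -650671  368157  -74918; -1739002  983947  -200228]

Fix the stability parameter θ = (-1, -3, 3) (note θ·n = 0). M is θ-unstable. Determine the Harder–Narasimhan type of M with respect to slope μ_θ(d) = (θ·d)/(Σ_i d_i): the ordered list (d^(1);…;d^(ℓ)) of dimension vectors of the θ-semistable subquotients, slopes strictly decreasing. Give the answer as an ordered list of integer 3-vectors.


Interval decomposition of M: I[1,3]^3, I[3,3].
HN type (ℓ=2): μ^(1)=3; μ^(2)=-2

((0, 0, 4); (3, 3, 0))


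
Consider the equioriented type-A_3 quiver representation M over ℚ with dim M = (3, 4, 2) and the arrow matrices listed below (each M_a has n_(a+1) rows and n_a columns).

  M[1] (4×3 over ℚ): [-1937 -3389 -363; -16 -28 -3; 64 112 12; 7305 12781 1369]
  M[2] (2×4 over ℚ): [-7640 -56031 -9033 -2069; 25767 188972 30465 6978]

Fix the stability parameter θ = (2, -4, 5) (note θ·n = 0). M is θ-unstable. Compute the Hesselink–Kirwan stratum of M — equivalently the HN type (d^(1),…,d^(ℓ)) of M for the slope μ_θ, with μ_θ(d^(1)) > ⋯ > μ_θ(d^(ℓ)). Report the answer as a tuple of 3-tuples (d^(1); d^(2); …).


Via rank(M_{q-1}∘⋯∘M_p): M ≅ I[1,1], I[1,3]^2, I[2,2]^2.
μ_θ-semistable layers: μ^(1)=5; μ^(2)=2; μ^(3)=-1; μ^(4)=-4

((0, 0, 2); (1, 0, 0); (2, 2, 0); (0, 2, 0))


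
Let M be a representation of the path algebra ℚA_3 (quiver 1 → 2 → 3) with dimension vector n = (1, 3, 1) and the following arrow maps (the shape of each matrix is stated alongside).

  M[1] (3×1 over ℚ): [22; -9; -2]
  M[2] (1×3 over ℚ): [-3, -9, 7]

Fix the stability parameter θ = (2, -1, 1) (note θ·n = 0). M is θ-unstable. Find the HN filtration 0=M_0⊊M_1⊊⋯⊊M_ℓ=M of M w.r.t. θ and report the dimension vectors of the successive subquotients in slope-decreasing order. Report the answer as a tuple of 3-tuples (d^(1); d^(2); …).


Interval decomposition of M: I[1,3], I[2,2]^2.
HN type (ℓ=3): μ^(1)=1; μ^(2)=1/2; μ^(3)=-1

((0, 0, 1); (1, 1, 0); (0, 2, 0))


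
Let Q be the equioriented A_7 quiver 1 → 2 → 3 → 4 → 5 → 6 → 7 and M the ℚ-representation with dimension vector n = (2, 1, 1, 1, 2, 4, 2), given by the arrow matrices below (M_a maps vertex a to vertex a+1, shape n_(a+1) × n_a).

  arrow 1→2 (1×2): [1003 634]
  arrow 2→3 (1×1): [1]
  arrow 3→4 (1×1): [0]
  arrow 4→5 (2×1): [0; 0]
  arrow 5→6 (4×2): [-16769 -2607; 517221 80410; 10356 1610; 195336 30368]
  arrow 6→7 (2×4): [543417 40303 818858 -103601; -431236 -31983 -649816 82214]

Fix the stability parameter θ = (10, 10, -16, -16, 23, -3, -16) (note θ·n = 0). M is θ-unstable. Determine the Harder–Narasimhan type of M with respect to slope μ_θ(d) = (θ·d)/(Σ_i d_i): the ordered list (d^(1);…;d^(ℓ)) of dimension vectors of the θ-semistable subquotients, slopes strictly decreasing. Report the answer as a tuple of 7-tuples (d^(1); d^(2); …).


Barcode: M ≅ I[1,1], I[1,3], I[4,4], I[5,7]^2, I[6,6]^2. HN layers by μ_θ (4 steps, strictly decreasing):
  μ^(1)=10; μ^(2)=4/3; μ^(3)=-3; μ^(4)=-16

((1, 0, 0, 0, 0, 0, 0); (1, 1, 1, 0, 2, 2, 2); (0, 0, 0, 0, 0, 2, 0); (0, 0, 0, 1, 0, 0, 0))


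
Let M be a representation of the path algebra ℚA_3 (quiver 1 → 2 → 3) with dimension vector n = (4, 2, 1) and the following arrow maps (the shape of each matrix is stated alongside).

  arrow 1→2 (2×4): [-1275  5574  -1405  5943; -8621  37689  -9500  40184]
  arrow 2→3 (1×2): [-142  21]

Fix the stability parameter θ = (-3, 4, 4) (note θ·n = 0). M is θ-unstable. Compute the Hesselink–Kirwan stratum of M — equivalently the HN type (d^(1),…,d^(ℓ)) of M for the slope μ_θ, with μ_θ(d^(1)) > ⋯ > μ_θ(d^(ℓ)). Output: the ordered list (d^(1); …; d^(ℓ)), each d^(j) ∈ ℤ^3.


Via rank(M_{q-1}∘⋯∘M_p): M ≅ I[1,1]^2, I[1,2], I[1,3].
μ_θ-semistable layers: μ^(1)=4; μ^(2)=-3

((0, 2, 1); (4, 0, 0))


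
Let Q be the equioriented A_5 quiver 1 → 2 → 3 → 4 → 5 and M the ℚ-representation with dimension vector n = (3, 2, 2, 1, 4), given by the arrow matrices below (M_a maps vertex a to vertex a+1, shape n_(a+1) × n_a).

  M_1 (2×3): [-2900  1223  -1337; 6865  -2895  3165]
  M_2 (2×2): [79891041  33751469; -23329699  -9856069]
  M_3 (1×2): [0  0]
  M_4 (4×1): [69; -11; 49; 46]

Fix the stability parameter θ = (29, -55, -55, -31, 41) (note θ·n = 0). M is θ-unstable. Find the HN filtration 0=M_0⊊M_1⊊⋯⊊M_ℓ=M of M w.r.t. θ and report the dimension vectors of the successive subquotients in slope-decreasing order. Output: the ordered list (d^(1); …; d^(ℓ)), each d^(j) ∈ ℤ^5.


Interval decomposition of M: I[1,1], I[1,3]^2, I[4,5], I[5,5]^3.
HN type (ℓ=4): μ^(1)=41; μ^(2)=29; μ^(3)=-27; μ^(4)=-31

((0, 0, 0, 0, 4); (1, 0, 0, 0, 0); (2, 2, 2, 0, 0); (0, 0, 0, 1, 0))


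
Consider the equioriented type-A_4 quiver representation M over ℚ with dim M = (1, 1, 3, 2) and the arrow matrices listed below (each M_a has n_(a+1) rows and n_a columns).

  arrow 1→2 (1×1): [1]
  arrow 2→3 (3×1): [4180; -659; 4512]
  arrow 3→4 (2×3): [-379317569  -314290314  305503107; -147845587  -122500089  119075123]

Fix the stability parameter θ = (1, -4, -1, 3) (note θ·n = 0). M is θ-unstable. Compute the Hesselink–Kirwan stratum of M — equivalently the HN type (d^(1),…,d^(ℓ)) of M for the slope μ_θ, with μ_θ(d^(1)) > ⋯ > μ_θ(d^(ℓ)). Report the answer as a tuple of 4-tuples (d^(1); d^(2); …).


Barcode: M ≅ I[1,4], I[3,3], I[3,4]. HN layers by μ_θ (3 steps, strictly decreasing):
  μ^(1)=3; μ^(2)=-1; μ^(3)=-3/2

((0, 0, 0, 2); (0, 0, 3, 0); (1, 1, 0, 0))


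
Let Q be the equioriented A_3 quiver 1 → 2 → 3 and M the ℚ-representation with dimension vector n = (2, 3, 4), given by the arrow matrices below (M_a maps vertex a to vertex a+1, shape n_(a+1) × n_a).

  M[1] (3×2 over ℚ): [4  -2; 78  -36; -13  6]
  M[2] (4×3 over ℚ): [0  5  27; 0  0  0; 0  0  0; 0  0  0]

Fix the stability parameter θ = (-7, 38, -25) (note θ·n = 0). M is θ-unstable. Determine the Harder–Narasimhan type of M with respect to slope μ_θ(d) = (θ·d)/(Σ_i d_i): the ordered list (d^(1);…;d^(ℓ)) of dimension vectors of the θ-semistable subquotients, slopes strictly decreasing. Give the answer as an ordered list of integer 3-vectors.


Via rank(M_{q-1}∘⋯∘M_p): M ≅ I[1,2], I[1,3], I[2,2], I[3,3]^3.
μ_θ-semistable layers: μ^(1)=38; μ^(2)=13/2; μ^(3)=-7; μ^(4)=-25

((0, 2, 0); (0, 1, 1); (2, 0, 0); (0, 0, 3))


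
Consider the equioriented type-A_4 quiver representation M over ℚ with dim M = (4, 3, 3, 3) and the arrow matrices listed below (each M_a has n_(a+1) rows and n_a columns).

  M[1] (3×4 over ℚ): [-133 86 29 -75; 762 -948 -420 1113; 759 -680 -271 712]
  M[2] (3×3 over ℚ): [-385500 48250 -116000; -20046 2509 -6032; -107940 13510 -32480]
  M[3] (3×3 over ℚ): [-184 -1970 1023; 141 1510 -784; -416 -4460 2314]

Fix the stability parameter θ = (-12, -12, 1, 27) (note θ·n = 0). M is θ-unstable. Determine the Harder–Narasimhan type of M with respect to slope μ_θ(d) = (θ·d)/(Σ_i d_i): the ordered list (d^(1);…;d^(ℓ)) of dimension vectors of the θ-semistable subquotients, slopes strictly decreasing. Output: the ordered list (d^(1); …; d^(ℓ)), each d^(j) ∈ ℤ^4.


Barcode: M ≅ I[1,1], I[1,2]^2, I[1,3], I[3,4]^2, I[4,4]. HN layers by μ_θ (3 steps, strictly decreasing):
  μ^(1)=27; μ^(2)=1; μ^(3)=-12

((0, 0, 0, 3); (0, 0, 3, 0); (4, 3, 0, 0))


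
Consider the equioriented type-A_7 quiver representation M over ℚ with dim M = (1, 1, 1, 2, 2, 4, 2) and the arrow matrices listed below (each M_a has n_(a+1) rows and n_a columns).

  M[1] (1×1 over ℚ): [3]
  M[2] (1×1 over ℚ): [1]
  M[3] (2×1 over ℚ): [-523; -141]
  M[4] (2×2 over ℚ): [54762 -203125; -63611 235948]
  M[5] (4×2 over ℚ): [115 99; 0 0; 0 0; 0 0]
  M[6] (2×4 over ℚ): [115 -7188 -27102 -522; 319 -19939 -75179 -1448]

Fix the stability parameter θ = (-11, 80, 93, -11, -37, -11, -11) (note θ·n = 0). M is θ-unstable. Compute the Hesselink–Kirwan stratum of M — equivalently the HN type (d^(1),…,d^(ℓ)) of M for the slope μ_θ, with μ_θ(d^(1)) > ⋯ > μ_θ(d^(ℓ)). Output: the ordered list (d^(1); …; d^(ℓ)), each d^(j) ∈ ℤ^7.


Via rank(M_{q-1}∘⋯∘M_p): M ≅ I[1,5], I[4,7], I[6,6]^2, I[6,7].
μ_θ-semistable layers: μ^(1)=125/4; μ^(2)=-11; μ^(3)=-24

((0, 1, 1, 1, 1, 0, 0); (1, 0, 0, 0, 0, 4, 2); (0, 0, 0, 1, 1, 0, 0))


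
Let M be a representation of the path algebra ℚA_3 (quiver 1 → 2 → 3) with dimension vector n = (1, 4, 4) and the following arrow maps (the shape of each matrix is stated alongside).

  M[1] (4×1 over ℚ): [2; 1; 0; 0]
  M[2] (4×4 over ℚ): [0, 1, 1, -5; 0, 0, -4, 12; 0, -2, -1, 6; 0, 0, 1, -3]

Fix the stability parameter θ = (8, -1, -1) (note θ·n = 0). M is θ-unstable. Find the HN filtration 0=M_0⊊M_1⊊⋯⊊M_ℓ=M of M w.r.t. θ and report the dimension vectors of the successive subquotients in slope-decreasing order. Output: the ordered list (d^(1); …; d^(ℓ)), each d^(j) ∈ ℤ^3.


Via rank(M_{q-1}∘⋯∘M_p): M ≅ I[1,3], I[2,2], I[2,3]^2, I[3,3].
μ_θ-semistable layers: μ^(1)=2; μ^(2)=-1

((1, 1, 1); (0, 3, 3))


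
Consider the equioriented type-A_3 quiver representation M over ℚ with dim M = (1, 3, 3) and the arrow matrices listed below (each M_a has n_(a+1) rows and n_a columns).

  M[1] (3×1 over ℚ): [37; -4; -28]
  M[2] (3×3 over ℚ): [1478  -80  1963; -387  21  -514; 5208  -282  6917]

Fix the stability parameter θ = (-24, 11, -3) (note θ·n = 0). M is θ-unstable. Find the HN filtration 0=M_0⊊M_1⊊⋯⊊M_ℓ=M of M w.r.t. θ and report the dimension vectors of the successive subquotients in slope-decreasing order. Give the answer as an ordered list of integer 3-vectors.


Via rank(M_{q-1}∘⋯∘M_p): M ≅ I[1,3], I[2,2], I[2,3], I[3,3].
μ_θ-semistable layers: μ^(1)=11; μ^(2)=4; μ^(3)=-3; μ^(4)=-24

((0, 1, 0); (0, 2, 2); (0, 0, 1); (1, 0, 0))


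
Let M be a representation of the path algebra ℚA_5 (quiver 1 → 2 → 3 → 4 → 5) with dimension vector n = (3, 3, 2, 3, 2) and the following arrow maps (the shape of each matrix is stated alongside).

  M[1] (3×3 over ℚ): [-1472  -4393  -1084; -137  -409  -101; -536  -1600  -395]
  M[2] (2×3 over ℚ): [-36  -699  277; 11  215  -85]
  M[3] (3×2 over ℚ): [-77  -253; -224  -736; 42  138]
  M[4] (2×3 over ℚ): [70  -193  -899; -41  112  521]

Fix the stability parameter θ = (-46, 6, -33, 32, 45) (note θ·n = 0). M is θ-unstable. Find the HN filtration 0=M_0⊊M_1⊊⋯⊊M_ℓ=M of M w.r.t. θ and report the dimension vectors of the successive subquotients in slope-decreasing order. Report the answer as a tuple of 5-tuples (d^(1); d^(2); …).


Barcode: M ≅ I[1,2], I[1,3], I[1,5], I[4,4], I[4,5]. HN layers by μ_θ (5 steps, strictly decreasing):
  μ^(1)=45; μ^(2)=32; μ^(3)=6; μ^(4)=-27/2; μ^(5)=-46

((0, 0, 0, 0, 2); (0, 0, 0, 3, 0); (0, 1, 0, 0, 0); (0, 2, 2, 0, 0); (3, 0, 0, 0, 0))


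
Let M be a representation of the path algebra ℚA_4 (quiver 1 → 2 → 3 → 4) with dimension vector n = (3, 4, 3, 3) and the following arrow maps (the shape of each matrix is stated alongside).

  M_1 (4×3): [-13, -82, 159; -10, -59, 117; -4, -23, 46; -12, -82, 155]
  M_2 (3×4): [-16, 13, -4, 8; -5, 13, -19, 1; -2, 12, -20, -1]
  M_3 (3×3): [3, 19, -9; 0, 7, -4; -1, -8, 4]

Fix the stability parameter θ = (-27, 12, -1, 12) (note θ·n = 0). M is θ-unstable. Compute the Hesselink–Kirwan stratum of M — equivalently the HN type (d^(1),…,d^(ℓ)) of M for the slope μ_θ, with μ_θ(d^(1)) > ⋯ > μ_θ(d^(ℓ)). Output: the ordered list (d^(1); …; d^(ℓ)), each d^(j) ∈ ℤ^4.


Via rank(M_{q-1}∘⋯∘M_p): M ≅ I[1,4]^3, I[2,2].
μ_θ-semistable layers: μ^(1)=12; μ^(2)=11/2; μ^(3)=-27

((0, 1, 0, 3); (0, 3, 3, 0); (3, 0, 0, 0))


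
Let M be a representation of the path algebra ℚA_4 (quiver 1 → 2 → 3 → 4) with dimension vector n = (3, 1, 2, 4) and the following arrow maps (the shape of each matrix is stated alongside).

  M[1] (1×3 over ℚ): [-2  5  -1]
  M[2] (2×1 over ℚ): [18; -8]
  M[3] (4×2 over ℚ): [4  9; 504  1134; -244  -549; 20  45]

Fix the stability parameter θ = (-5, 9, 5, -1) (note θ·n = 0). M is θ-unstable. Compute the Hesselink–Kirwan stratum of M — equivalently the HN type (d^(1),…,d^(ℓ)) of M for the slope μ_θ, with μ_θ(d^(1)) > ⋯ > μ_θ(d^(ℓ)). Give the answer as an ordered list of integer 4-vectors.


Via rank(M_{q-1}∘⋯∘M_p): M ≅ I[1,1]^2, I[1,3], I[3,4], I[4,4]^3.
μ_θ-semistable layers: μ^(1)=7; μ^(2)=2; μ^(3)=-1; μ^(4)=-5

((0, 1, 1, 0); (0, 0, 1, 1); (0, 0, 0, 3); (3, 0, 0, 0))


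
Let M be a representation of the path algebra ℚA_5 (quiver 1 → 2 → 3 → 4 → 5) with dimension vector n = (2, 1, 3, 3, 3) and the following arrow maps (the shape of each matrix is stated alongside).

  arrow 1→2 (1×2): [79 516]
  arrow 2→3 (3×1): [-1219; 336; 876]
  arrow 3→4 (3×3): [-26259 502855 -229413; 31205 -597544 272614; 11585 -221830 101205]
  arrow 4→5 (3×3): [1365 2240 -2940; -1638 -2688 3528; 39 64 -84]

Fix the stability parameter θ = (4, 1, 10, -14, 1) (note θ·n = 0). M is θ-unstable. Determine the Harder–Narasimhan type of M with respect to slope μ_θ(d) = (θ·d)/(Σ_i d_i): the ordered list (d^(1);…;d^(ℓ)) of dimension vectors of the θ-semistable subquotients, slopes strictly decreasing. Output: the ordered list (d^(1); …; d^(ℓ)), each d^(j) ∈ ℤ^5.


Via rank(M_{q-1}∘⋯∘M_p): M ≅ I[1,1], I[1,5], I[3,4]^2, I[5,5]^2.
μ_θ-semistable layers: μ^(1)=4; μ^(2)=1; μ^(3)=1/4; μ^(4)=-2

((1, 0, 0, 0, 0); (0, 0, 0, 0, 3); (1, 1, 1, 1, 0); (0, 0, 2, 2, 0))


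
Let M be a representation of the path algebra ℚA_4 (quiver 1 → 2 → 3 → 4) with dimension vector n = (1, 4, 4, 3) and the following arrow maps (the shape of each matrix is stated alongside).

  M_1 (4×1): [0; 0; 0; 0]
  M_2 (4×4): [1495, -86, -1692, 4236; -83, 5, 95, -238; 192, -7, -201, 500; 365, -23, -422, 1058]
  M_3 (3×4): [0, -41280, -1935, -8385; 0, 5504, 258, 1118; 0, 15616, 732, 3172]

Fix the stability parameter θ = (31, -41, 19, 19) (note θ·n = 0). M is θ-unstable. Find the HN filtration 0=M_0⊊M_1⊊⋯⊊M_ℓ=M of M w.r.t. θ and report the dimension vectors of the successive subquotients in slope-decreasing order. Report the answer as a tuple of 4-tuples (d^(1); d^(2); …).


Interval decomposition of M: I[1,1], I[2,3]^3, I[2,4], I[4,4]^2.
HN type (ℓ=3): μ^(1)=31; μ^(2)=19; μ^(3)=-41

((1, 0, 0, 0); (0, 0, 4, 3); (0, 4, 0, 0))


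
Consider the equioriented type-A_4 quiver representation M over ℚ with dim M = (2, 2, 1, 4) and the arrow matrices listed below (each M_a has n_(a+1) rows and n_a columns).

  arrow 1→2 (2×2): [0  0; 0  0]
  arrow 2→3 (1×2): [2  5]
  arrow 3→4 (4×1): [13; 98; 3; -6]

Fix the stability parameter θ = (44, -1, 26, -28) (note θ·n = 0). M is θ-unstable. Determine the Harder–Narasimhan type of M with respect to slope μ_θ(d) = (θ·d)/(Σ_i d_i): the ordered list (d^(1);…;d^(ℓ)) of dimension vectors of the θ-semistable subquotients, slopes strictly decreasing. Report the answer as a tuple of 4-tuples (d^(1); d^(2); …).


Interval decomposition of M: I[1,1]^2, I[2,2], I[2,4], I[4,4]^3.
HN type (ℓ=3): μ^(1)=44; μ^(2)=-1; μ^(3)=-28

((2, 0, 0, 0); (0, 2, 1, 1); (0, 0, 0, 3))


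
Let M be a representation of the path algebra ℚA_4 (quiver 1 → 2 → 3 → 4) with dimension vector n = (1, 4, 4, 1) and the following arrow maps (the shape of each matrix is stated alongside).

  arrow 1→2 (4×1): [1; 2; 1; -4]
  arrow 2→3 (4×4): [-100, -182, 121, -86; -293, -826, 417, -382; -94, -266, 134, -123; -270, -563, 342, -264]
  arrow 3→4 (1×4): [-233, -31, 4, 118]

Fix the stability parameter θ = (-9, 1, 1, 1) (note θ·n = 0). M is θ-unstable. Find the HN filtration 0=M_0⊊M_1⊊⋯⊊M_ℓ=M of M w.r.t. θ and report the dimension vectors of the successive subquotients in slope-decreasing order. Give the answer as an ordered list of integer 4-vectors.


Interval decomposition of M: I[1,4], I[2,3]^3.
HN type (ℓ=2): μ^(1)=1; μ^(2)=-9

((0, 4, 4, 1); (1, 0, 0, 0))


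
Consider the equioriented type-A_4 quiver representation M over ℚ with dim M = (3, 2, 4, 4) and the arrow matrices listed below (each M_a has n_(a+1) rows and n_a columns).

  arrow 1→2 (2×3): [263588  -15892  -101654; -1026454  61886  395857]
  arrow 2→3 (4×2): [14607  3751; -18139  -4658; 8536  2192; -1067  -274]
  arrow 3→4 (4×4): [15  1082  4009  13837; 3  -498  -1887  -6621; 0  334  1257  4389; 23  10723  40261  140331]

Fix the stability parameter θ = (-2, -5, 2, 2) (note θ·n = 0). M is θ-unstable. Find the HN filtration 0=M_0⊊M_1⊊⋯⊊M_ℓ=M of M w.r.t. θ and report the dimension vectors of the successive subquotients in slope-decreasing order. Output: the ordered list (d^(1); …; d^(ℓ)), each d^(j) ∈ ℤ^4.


Barcode: M ≅ I[1,1]^2, I[1,4], I[2,4], I[3,4]^2. HN layers by μ_θ (4 steps, strictly decreasing):
  μ^(1)=2; μ^(2)=-2; μ^(3)=-7/2; μ^(4)=-5

((0, 0, 4, 4); (2, 0, 0, 0); (1, 1, 0, 0); (0, 1, 0, 0))


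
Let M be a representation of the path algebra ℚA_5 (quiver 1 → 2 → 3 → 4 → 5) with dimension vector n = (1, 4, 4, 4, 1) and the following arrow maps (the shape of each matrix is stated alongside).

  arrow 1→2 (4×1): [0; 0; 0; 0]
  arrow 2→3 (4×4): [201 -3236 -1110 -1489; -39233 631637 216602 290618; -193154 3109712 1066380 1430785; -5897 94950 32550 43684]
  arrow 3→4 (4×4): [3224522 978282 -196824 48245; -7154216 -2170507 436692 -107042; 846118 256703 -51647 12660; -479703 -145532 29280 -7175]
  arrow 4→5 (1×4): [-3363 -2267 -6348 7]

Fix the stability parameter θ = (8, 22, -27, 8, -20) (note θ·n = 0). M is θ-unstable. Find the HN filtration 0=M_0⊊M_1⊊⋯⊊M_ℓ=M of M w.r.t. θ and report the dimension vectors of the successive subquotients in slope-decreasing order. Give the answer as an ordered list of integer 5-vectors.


Via rank(M_{q-1}∘⋯∘M_p): M ≅ I[1,1], I[2,4]^3, I[2,5].
μ_θ-semistable layers: μ^(1)=8; μ^(2)=-5/2; μ^(3)=-17/4

((1, 0, 0, 3, 0); (0, 3, 3, 0, 0); (0, 1, 1, 1, 1))


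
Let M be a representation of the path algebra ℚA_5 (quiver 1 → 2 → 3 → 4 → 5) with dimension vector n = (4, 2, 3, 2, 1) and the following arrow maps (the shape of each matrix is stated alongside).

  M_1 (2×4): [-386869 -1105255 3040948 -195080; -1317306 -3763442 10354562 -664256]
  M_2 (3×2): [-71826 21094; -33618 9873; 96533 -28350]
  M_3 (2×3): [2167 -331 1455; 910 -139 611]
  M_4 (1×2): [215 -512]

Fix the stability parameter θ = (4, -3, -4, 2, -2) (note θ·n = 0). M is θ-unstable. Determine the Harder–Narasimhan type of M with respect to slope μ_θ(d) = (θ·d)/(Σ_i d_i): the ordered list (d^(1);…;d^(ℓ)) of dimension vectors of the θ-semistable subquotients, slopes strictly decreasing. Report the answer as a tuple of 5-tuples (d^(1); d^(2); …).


Interval decomposition of M: I[1,1]^2, I[1,4], I[1,5], I[3,3].
HN type (ℓ=5): μ^(1)=4; μ^(2)=2; μ^(3)=0; μ^(4)=-1; μ^(5)=-4

((2, 0, 0, 0, 0); (0, 0, 0, 1, 0); (0, 0, 0, 1, 1); (2, 2, 2, 0, 0); (0, 0, 1, 0, 0))


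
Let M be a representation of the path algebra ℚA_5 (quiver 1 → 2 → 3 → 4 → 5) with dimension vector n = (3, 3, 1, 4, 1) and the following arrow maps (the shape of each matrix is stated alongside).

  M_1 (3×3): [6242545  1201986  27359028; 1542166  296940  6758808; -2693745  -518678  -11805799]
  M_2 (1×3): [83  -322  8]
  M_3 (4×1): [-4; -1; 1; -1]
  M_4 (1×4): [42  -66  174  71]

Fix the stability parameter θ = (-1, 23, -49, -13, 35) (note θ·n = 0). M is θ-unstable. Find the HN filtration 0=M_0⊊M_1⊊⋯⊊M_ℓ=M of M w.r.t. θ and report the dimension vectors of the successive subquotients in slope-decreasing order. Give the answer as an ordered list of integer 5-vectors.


Interval decomposition of M: I[1,1], I[1,2], I[1,5], I[2,2], I[4,4]^3.
HN type (ℓ=5): μ^(1)=35; μ^(2)=23; μ^(3)=-1; μ^(4)=-10; μ^(5)=-13

((0, 0, 0, 0, 1); (0, 2, 0, 0, 0); (2, 0, 0, 0, 0); (1, 1, 1, 1, 0); (0, 0, 0, 3, 0))


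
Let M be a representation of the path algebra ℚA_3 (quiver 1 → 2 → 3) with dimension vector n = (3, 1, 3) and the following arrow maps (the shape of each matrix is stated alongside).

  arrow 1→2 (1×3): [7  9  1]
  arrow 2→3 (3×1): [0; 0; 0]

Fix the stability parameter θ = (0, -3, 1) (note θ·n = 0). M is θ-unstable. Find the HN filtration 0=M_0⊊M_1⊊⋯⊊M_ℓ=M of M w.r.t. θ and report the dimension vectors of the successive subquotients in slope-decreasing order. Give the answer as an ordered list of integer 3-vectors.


Barcode: M ≅ I[1,1]^2, I[1,2], I[3,3]^3. HN layers by μ_θ (3 steps, strictly decreasing):
  μ^(1)=1; μ^(2)=0; μ^(3)=-3/2

((0, 0, 3); (2, 0, 0); (1, 1, 0))


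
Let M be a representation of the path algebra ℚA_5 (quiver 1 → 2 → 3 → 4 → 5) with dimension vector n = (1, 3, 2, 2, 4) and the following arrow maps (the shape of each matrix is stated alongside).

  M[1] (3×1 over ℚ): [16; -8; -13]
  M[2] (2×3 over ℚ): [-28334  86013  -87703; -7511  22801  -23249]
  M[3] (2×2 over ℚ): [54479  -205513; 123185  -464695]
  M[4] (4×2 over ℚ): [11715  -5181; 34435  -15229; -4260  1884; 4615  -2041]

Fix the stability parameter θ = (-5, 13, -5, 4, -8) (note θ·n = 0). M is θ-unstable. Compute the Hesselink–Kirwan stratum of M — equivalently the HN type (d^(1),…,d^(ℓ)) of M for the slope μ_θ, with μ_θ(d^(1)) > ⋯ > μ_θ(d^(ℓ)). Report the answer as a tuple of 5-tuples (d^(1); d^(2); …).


Barcode: M ≅ I[1,3], I[2,2], I[2,4], I[4,5], I[5,5]^3. HN layers by μ_θ (5 steps, strictly decreasing):
  μ^(1)=13; μ^(2)=4; μ^(3)=-2; μ^(4)=-5; μ^(5)=-8

((0, 1, 0, 0, 0); (0, 2, 2, 1, 0); (0, 0, 0, 1, 1); (1, 0, 0, 0, 0); (0, 0, 0, 0, 3))


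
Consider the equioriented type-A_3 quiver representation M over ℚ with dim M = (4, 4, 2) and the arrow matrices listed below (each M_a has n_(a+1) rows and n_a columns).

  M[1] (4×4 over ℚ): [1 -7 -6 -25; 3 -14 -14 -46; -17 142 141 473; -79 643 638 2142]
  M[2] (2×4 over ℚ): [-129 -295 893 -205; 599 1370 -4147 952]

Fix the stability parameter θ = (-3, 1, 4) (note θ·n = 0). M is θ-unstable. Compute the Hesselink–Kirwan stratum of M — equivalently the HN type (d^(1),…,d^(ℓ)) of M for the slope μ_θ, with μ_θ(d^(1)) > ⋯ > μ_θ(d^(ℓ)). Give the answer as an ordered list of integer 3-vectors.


Via rank(M_{q-1}∘⋯∘M_p): M ≅ I[1,2]^2, I[1,3]^2.
μ_θ-semistable layers: μ^(1)=4; μ^(2)=1; μ^(3)=-3

((0, 0, 2); (0, 4, 0); (4, 0, 0))


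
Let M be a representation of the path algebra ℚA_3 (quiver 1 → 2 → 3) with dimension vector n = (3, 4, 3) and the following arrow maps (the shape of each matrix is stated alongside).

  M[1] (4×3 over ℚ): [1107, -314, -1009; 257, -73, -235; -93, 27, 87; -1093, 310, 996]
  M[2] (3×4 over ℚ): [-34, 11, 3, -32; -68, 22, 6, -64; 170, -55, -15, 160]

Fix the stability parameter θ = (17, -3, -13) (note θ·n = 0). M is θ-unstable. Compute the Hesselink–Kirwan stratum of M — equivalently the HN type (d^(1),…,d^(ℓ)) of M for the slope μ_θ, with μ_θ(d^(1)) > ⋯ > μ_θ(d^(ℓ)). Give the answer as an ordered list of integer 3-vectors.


Barcode: M ≅ I[1,2]^2, I[1,3], I[2,2], I[3,3]^2. HN layers by μ_θ (4 steps, strictly decreasing):
  μ^(1)=7; μ^(2)=1/3; μ^(3)=-3; μ^(4)=-13

((2, 2, 0); (1, 1, 1); (0, 1, 0); (0, 0, 2))


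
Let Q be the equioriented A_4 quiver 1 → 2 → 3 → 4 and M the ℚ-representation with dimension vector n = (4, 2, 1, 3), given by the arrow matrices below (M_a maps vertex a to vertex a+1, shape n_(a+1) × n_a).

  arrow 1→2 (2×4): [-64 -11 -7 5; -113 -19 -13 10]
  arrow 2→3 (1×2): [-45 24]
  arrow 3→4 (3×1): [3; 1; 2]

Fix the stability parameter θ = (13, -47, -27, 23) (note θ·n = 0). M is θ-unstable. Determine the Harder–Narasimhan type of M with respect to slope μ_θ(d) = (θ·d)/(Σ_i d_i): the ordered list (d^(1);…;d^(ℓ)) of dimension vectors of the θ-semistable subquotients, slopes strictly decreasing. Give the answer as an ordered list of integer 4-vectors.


Interval decomposition of M: I[1,1]^2, I[1,2], I[1,4], I[4,4]^2.
HN type (ℓ=4): μ^(1)=23; μ^(2)=13; μ^(3)=-17; μ^(4)=-61/3

((0, 0, 0, 3); (2, 0, 0, 0); (1, 1, 0, 0); (1, 1, 1, 0))


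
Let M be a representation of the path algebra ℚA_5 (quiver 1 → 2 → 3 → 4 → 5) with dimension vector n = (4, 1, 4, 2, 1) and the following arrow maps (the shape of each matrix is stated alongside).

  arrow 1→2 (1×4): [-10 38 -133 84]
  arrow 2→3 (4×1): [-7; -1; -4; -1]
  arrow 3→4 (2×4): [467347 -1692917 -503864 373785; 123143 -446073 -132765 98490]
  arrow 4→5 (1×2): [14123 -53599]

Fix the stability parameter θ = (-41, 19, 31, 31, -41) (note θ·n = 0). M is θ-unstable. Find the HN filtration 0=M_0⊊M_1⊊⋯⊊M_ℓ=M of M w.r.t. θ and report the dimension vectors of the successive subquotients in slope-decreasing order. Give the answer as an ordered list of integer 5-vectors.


Interval decomposition of M: I[1,1]^3, I[1,5], I[3,3]^2, I[3,4].
HN type (ℓ=3): μ^(1)=31; μ^(2)=10; μ^(3)=-41

((0, 0, 3, 1, 0); (0, 1, 1, 1, 1); (4, 0, 0, 0, 0))


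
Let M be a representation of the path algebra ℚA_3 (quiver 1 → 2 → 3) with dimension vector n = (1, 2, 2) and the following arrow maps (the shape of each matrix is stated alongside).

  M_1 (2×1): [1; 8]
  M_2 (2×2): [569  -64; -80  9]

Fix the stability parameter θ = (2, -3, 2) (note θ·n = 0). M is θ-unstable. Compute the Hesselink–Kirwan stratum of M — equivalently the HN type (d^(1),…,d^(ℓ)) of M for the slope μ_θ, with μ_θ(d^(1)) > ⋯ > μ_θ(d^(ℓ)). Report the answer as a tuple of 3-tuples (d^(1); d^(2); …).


Via rank(M_{q-1}∘⋯∘M_p): M ≅ I[1,3], I[2,3].
μ_θ-semistable layers: μ^(1)=2; μ^(2)=-1/2; μ^(3)=-3

((0, 0, 2); (1, 1, 0); (0, 1, 0))
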